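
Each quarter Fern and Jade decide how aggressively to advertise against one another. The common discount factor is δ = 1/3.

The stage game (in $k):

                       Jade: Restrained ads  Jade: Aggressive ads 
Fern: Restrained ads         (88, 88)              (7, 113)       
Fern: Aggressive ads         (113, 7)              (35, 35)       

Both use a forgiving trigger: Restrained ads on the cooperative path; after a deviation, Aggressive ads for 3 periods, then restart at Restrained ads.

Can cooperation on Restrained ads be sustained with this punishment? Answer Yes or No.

A one-shot deviation gives 113 now, then 35 for 3 periods, then back to 88.
Gain from deviating: (113−88) today; loss: (88−35) in each of the next 3 periods.
No-deviation condition: (88−35)(δ+…+δ^3) ≥ 113−88, i.e. δ+…+δ^3 ≥ 25/53.
At δ = 1/3: δ+…+δ^3 = 0.4815 ≥ 0.4717.
So cooperation is sustainable.

Yes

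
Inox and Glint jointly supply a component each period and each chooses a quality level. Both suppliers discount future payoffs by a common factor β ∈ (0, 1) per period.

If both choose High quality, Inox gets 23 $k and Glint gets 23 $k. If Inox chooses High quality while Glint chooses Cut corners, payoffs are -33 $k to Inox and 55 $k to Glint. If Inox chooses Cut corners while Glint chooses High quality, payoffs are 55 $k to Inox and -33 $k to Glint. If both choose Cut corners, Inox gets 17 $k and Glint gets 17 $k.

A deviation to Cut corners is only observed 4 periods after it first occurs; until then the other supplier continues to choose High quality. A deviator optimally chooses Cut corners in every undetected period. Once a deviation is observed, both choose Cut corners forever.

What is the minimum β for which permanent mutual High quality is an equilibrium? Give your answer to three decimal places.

0.958

The best deviation is to choose Cut corners for all 4 undetected periods, earning 55 each, then 17 forever once detected.
Deviation value: 55(1−β^4)/(1−β) + 17β^4/(1−β); cooperation value: 23/(1−β).
IC: 23 ≥ 55(1−β^4) + 17β^4 = 55 − 38β^4.
So β^4 ≥ 32/38 = 16/19, giving β ≥ (16/19)^(1/4) ≈ 0.958.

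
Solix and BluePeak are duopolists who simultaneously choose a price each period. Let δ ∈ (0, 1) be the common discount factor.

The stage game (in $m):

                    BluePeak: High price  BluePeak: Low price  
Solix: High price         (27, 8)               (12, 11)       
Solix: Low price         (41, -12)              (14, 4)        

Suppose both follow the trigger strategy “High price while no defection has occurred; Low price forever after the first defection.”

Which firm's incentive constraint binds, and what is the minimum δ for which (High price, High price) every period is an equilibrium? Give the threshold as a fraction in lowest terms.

Solix; δ ≥ 14/27

Solix's threshold: (41−27)/(41−14) = 14/27.
BluePeak's threshold: (11−8)/(11−4) = 3/7.
14/27 > 3/7, so Solix binds and δ* = 14/27.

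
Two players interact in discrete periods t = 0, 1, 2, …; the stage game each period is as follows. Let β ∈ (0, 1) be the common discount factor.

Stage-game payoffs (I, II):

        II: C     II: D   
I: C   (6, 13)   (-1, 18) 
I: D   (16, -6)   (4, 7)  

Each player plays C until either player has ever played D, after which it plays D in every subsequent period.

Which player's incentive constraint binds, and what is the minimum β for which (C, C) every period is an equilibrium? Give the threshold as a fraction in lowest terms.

I; β ≥ 5/6

For I: deviation gain 16−6 = 10, per-period punishment loss 6−4 = 2. IC gives β ≥ 10/12 = 5/6.
For II: gain 5, loss 6 per period, so β ≥ 5/11.
The tighter constraint is I's, so cooperation needs β ≥ 5/6.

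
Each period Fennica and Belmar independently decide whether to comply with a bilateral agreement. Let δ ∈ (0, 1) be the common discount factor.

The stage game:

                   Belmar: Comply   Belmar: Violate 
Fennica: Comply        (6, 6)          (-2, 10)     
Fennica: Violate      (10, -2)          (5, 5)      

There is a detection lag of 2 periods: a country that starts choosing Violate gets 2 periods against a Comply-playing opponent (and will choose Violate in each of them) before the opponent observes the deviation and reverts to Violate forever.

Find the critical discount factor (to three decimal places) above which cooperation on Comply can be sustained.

Deviating for the 2 undetected periods gains 10−6 = 4 per period over cooperation, then loses 6−5 = 1 per period forever once punishment starts.
Gain: 4(1 + δ + … + δ^1); loss: 1·δ^2/(1−δ).
No profitable deviation ⇔ 4(1−δ^2) ≤ 1·δ^2, i.e. δ^2 ≥ 4/(4+1) = 4/5.
Hence δ ≥ (4/5)^(1/2) ≈ 0.894.

0.894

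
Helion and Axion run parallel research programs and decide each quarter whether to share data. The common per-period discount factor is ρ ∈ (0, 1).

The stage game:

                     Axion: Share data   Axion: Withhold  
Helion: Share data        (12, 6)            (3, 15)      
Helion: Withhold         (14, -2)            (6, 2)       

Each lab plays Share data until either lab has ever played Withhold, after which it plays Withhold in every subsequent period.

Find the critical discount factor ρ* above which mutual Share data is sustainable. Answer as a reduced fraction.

9/13

Helion: cooperation gives 12 each period; deviation gives 14 once then 6 forever.
  12/(1−ρ) ≥ 14 + 6ρ/(1−ρ) ⇒ ρ ≥ 2/8 = 1/4.
Axion: cooperation gives 6 each period; deviation gives 15 once then 2 forever.
  ρ ≥ 9/13.
Both must hold, so the binding constraint is Axion's: ρ ≥ 9/13.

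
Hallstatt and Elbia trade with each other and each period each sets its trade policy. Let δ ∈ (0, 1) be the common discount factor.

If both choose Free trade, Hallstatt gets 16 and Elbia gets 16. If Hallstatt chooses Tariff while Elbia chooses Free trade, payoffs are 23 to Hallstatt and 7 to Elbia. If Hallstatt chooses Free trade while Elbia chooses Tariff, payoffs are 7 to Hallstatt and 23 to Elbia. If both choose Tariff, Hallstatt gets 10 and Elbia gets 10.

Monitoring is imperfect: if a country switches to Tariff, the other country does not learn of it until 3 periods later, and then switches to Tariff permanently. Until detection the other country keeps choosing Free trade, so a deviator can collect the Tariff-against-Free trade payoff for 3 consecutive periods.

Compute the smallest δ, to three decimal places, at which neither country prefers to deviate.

Deviating for the 3 undetected periods gains 23−16 = 7 per period over cooperation, then loses 16−10 = 6 per period forever once punishment starts.
Gain: 7(1 + δ + … + δ^2); loss: 6·δ^3/(1−δ).
No profitable deviation ⇔ 7(1−δ^3) ≤ 6·δ^3, i.e. δ^3 ≥ 7/(7+6) = 7/13.
Hence δ ≥ (7/13)^(1/3) ≈ 0.814.

0.814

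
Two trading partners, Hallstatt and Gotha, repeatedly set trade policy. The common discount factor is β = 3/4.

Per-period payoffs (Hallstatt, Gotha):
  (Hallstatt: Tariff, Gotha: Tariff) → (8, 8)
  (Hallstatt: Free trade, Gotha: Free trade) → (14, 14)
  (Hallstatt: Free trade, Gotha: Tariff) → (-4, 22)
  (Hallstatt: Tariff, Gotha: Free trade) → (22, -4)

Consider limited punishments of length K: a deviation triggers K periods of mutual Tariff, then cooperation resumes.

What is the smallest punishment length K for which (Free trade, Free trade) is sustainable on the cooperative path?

3

IC: β(1−β^K)/(1−β) ≥ (22−14)/(14−8) = 4/3.
With β = 3/4: need 1 − β^K ≥ 4/3·(1−3/4)/(3/4), i.e. β^K ≤ 0.5556.
Since (3/4)^2 = 0.5625 and (3/4)^3 = 0.4219, the smallest such K is 3.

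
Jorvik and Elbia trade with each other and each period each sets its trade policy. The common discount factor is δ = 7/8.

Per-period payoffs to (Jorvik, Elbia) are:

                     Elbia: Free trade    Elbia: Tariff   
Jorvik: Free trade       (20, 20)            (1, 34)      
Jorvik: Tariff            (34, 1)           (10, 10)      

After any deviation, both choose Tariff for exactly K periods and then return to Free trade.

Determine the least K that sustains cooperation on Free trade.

No profitable deviation requires (20−10)(δ+…+δ^K) ≥ 34−20, i.e. δ+…+δ^K ≥ 7/5 ≈ 1.4000.
With δ = 7/8, the partial sums are K=1: 0.8750, K=2: 1.6406.
K = 2 is the first length at which the sum reaches 1.4000.

2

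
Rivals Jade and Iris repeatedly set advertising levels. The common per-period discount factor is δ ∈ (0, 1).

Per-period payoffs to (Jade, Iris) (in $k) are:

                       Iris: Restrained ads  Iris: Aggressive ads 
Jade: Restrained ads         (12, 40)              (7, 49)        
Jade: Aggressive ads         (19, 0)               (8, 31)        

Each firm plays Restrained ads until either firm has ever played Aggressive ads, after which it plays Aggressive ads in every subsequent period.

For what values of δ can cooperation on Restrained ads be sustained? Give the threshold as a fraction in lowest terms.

7/11

Jade: cooperation gives 12 each period; deviation gives 19 once then 8 forever.
  12/(1−δ) ≥ 19 + 8δ/(1−δ) ⇒ δ ≥ 7/11.
Iris: cooperation gives 40 each period; deviation gives 49 once then 31 forever.
  δ ≥ 9/18 = 1/2.
Both must hold, so the binding constraint is Jade's: δ ≥ 7/11.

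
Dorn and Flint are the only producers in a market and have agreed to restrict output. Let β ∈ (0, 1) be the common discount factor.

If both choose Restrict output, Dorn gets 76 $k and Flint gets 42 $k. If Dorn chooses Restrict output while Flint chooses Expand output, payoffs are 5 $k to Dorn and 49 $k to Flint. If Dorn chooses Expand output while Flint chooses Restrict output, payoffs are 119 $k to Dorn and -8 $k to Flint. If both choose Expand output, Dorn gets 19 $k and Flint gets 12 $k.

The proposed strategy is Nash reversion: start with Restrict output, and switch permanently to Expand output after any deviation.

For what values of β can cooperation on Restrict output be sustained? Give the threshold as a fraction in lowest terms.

43/100

Dorn: cooperation gives 76 each period; deviation gives 119 once then 19 forever.
  76/(1−β) ≥ 119 + 19β/(1−β) ⇒ β ≥ 43/100.
Flint: cooperation gives 42 each period; deviation gives 49 once then 12 forever.
  β ≥ 7/37.
Both must hold, so the binding constraint is Dorn's: β ≥ 43/100.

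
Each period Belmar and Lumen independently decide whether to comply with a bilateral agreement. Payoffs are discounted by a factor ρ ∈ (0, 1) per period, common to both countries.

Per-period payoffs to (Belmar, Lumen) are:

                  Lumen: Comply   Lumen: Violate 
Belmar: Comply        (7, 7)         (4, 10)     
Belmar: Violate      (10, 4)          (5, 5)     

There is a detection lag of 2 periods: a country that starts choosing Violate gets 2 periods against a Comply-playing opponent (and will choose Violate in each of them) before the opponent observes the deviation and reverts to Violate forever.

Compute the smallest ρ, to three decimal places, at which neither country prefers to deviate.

A deviator earns 10 for 2 periods, then 5 forever; cooperating earns 7 forever. Multiplying the IC by (1−ρ):
7 ≥ 10(1−ρ^2) + 5ρ^2, so 5·ρ^2 ≥ 3 and ρ^2 ≥ 3/5.
ρ ≥ (3/5)^(1/2) ≈ 0.775.

0.775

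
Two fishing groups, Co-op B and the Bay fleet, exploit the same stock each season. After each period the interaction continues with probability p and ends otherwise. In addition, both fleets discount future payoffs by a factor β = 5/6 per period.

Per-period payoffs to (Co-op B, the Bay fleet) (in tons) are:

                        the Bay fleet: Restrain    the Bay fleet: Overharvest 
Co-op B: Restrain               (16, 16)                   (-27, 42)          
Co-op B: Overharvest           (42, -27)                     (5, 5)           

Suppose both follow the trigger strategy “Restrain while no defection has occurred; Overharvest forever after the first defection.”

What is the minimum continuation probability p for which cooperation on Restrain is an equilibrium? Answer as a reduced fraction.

With continuation probability p and discount β, the effective per-period discount factor is βp.
Grim-trigger IC: βp ≥ (42−16)/(42−5) = 26/37.
So p ≥ (26/37)/(5/6) = 156/185.

156/185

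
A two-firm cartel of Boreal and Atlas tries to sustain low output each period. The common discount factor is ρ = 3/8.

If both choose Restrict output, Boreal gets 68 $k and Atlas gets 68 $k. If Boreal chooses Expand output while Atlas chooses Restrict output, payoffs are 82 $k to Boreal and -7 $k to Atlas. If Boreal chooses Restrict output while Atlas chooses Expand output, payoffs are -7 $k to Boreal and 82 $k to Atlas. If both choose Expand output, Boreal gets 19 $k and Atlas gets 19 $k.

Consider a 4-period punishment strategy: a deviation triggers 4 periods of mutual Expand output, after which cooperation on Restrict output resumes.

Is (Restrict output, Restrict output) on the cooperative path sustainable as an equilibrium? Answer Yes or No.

Comparing payoff streams over the 5 periods until play realigns: cooperate → 68(1+ρ+…+ρ^4); deviate → 82 + 19(ρ+…+ρ^4).
Cooperation is sustained iff (68−19)(ρ+…+ρ^4) ≥ 82−68.
ρ+…+ρ^4 = 3/8·(1−(3/8)^4)/(1−3/8) = 0.5881, and (82−68)/(68−19) = 0.2857.
0.5881 ≥ 0.2857, so cooperation is sustainable.

Yes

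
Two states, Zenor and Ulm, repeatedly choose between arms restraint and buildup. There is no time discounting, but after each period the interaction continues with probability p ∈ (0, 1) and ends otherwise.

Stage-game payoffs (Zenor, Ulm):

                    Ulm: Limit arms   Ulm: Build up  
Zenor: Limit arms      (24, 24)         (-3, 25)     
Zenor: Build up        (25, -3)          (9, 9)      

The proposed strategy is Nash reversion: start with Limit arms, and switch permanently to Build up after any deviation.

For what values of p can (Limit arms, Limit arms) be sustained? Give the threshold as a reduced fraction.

1/16

With no time discounting, the continuation probability p plays the role of the discount factor.
Grim-trigger IC: 24/(1−p) ≥ 25 + 9p/(1−p) ⇒ p ≥ (25−24)/(25−9) = 1/16.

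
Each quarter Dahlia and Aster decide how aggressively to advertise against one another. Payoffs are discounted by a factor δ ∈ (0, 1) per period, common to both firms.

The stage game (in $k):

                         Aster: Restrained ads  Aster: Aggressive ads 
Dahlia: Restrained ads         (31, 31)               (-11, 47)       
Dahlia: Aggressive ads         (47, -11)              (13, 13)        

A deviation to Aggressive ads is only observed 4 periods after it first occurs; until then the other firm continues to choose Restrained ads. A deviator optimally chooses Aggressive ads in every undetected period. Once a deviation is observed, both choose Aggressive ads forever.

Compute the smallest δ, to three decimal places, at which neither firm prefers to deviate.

The best deviation is to choose Aggressive ads for all 4 undetected periods, earning 47 each, then 13 forever once detected.
Deviation value: 47(1−δ^4)/(1−δ) + 13δ^4/(1−δ); cooperation value: 31/(1−δ).
IC: 31 ≥ 47(1−δ^4) + 13δ^4 = 47 − 34δ^4.
So δ^4 ≥ 16/34 = 8/17, giving δ ≥ (8/17)^(1/4) ≈ 0.828.

0.828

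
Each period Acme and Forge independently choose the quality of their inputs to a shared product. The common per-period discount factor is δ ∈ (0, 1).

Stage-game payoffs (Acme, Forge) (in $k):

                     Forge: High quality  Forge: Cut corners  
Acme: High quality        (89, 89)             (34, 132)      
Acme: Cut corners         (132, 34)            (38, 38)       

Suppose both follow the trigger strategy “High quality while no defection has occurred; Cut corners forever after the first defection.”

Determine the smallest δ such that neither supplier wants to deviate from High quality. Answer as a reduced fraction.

Under grim trigger the critical discount factor is (T−C)/(T−P) with T = 132, C = 89, P = 38.
δ* = (132−89)/(132−38) = 43/94.

43/94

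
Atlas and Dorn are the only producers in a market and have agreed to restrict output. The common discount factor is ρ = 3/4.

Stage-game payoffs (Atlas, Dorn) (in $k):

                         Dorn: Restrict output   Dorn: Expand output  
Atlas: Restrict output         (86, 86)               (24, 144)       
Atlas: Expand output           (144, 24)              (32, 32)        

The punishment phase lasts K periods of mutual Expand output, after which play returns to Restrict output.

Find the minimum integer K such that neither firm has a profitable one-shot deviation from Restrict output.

2

No profitable deviation requires (86−32)(ρ+…+ρ^K) ≥ 144−86, i.e. ρ+…+ρ^K ≥ 29/27 ≈ 1.0741.
With ρ = 3/4, the partial sums are K=1: 0.7500, K=2: 1.3125.
K = 2 is the first length at which the sum reaches 1.0741.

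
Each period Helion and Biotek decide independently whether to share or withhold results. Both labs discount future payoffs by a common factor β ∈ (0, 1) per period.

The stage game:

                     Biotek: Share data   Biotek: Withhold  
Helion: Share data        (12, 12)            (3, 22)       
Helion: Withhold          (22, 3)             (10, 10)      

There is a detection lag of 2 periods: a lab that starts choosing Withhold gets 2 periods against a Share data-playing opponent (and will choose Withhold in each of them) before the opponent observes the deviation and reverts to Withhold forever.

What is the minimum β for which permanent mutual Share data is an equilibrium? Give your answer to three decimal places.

The best deviation is to choose Withhold for all 2 undetected periods, earning 22 each, then 10 forever once detected.
Deviation value: 22(1−β^2)/(1−β) + 10β^2/(1−β); cooperation value: 12/(1−β).
IC: 12 ≥ 22(1−β^2) + 10β^2 = 22 − 12β^2.
So β^2 ≥ 10/12 = 5/6, giving β ≥ (5/6)^(1/2) ≈ 0.913.

0.913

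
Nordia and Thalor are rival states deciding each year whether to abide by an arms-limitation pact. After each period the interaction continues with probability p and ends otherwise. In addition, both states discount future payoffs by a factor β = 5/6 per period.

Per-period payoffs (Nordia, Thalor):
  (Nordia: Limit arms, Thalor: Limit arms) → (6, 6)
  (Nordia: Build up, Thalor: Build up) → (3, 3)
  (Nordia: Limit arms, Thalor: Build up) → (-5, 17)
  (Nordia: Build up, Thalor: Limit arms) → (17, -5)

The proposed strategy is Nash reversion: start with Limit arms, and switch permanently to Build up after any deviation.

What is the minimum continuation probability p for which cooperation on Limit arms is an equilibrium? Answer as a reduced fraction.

33/35

With continuation probability p and discount β, the effective per-period discount factor is βp.
Grim-trigger IC: βp ≥ (17−6)/(17−3) = 11/14.
So p ≥ (11/14)/(5/6) = 33/35.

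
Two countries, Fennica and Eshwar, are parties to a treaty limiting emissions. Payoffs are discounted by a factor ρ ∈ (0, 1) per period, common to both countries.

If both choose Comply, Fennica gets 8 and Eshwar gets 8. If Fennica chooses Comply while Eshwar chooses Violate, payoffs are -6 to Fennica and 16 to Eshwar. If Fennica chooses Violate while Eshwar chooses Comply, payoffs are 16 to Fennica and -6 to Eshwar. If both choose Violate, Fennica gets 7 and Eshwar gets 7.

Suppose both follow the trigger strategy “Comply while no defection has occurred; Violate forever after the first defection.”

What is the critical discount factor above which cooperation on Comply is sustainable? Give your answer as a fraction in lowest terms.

Cooperation forever yields 8 each period: 8/(1−ρ).
Deviating yields 16 once, then 7 forever: 16 + 7ρ/(1−ρ).
No profitable deviation requires 8/(1−ρ) ≥ 16 + 7ρ/(1−ρ).
Multiplying by (1−ρ): 8 ≥ 16(1−ρ) + 7ρ = 16 − 9ρ.
So 9ρ ≥ 8, i.e. ρ ≥ 8/9.

8/9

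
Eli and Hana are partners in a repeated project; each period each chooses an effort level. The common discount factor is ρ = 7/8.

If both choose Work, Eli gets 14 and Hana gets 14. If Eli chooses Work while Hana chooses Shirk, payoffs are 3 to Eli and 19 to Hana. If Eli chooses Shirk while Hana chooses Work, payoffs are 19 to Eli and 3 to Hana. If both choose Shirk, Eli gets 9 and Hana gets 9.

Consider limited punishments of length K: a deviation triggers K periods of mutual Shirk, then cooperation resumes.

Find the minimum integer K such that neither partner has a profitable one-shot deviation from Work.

2

No profitable deviation requires (14−9)(ρ+…+ρ^K) ≥ 19−14, i.e. ρ+…+ρ^K ≥ 1 ≈ 1.0000.
With ρ = 7/8, the partial sums are K=1: 0.8750, K=2: 1.6406.
K = 2 is the first length at which the sum reaches 1.0000.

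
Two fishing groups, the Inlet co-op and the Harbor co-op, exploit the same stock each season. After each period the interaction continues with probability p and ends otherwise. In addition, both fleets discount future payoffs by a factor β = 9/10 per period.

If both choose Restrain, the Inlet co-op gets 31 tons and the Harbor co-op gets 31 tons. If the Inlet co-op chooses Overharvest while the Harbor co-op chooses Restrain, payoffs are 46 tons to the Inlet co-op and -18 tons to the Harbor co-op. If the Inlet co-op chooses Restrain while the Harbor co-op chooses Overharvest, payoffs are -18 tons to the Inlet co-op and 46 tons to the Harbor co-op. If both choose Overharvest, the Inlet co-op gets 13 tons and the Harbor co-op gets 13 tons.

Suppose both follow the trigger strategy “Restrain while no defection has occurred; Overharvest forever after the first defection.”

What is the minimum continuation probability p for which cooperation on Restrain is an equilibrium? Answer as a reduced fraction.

Expected continuation weight on next period's payoff is β·p = 9/10·p, which plays the role of the discount factor.
Cooperation requires 9/10·p ≥ (46−31)/(46−13) = 5/11, hence p ≥ 50/99.

50/99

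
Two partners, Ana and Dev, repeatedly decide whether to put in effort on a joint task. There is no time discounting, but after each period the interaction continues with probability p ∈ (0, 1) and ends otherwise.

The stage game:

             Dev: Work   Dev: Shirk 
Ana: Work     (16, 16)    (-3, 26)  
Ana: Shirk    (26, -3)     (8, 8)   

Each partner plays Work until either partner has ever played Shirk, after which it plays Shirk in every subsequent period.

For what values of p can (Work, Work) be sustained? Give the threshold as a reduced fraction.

5/9

With no time discounting, the continuation probability p plays the role of the discount factor.
Grim-trigger IC: 16/(1−p) ≥ 26 + 8p/(1−p) ⇒ p ≥ (26−16)/(26−8) = 5/9.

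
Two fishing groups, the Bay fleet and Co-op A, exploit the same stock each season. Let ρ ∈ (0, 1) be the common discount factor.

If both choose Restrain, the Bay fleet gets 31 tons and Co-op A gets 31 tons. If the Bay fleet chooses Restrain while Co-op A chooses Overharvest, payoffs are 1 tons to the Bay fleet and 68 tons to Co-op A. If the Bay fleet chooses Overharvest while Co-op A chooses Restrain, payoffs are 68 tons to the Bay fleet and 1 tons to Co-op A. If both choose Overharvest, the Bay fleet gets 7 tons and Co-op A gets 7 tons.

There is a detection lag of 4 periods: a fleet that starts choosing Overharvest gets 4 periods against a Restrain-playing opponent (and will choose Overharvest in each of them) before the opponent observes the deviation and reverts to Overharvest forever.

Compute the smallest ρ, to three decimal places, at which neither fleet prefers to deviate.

0.883

A deviator earns 68 for 4 periods, then 7 forever; cooperating earns 31 forever. Multiplying the IC by (1−ρ):
31 ≥ 68(1−ρ^4) + 7ρ^4, so 61·ρ^4 ≥ 37 and ρ^4 ≥ 37/61.
ρ ≥ (37/61)^(1/4) ≈ 0.883.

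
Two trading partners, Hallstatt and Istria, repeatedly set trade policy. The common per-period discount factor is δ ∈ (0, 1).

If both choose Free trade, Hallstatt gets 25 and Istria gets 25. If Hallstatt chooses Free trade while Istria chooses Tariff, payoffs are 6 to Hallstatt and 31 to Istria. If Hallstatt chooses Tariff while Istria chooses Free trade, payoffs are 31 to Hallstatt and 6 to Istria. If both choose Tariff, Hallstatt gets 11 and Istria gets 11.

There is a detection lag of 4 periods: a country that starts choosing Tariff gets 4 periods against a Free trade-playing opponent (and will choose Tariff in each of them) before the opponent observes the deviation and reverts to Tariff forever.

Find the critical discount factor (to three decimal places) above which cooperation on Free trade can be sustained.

0.740

The best deviation is to choose Tariff for all 4 undetected periods, earning 31 each, then 11 forever once detected.
Deviation value: 31(1−δ^4)/(1−δ) + 11δ^4/(1−δ); cooperation value: 25/(1−δ).
IC: 25 ≥ 31(1−δ^4) + 11δ^4 = 31 − 20δ^4.
So δ^4 ≥ 6/20 = 3/10, giving δ ≥ (3/10)^(1/4) ≈ 0.740.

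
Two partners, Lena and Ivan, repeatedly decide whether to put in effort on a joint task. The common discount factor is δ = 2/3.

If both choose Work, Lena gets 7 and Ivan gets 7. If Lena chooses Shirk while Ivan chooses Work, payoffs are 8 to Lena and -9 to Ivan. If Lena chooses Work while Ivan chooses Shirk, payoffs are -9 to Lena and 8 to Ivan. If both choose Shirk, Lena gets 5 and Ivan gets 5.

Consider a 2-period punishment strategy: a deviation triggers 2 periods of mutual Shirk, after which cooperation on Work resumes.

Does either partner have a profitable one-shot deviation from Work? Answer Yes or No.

No

A one-shot deviation gives 8 now, then 5 for 2 periods, then back to 7.
Gain from deviating: (8−7) today; loss: (7−5) in each of the next 2 periods.
No-deviation condition: (7−5)(δ+…+δ^2) ≥ 8−7, i.e. δ+…+δ^2 ≥ 1/2.
At δ = 2/3: δ+…+δ^2 = 1.1111 ≥ 0.5000.
So cooperation is sustainable.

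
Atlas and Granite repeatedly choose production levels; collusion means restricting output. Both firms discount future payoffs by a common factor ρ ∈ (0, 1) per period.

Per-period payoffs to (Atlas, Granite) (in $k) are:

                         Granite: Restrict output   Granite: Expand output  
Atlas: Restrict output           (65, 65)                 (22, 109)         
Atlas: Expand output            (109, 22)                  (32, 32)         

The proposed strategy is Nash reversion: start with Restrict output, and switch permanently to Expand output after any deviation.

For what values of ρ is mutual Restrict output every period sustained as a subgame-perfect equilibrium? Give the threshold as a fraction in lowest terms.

4/7

Cooperation forever yields 65 each period: 65/(1−ρ).
Deviating yields 109 once, then 32 forever: 109 + 32ρ/(1−ρ).
No profitable deviation requires 65/(1−ρ) ≥ 109 + 32ρ/(1−ρ).
Multiplying by (1−ρ): 65 ≥ 109(1−ρ) + 32ρ = 109 − 77ρ.
So 77ρ ≥ 44, i.e. ρ ≥ 44/77 = 4/7.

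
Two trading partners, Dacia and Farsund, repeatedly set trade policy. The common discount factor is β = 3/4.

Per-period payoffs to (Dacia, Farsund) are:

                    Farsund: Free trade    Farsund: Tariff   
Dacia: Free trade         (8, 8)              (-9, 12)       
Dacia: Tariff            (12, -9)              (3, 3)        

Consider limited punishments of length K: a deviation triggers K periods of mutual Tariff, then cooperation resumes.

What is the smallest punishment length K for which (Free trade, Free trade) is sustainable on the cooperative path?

2

No profitable deviation requires (8−3)(β+…+β^K) ≥ 12−8, i.e. β+…+β^K ≥ 4/5 ≈ 0.8000.
With β = 3/4, the partial sums are K=1: 0.7500, K=2: 1.3125.
K = 2 is the first length at which the sum reaches 0.8000.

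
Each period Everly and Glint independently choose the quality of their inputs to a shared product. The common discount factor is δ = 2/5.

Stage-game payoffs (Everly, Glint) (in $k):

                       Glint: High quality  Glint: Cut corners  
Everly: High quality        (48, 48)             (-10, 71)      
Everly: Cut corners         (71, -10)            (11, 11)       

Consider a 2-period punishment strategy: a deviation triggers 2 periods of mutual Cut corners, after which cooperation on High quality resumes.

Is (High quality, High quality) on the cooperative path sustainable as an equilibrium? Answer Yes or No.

No

Comparing payoff streams over the 3 periods until play realigns: cooperate → 48(1+δ+…+δ^2); deviate → 71 + 11(δ+…+δ^2).
Cooperation is sustained iff (48−11)(δ+…+δ^2) ≥ 71−48.
δ+…+δ^2 = 2/5·(1−(2/5)^2)/(1−2/5) = 0.5600, and (71−48)/(48−11) = 0.6216.
0.5600 < 0.6216, so cooperation is not sustainable.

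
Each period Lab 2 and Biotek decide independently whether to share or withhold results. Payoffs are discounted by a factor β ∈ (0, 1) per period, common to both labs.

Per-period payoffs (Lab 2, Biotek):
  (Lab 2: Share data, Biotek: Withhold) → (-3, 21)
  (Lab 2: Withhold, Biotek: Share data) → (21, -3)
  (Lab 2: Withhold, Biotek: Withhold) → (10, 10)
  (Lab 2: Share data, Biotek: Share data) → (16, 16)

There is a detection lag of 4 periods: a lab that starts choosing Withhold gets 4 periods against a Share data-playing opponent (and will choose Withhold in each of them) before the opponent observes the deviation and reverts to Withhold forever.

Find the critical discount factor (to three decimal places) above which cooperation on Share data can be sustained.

0.821

Deviating for the 4 undetected periods gains 21−16 = 5 per period over cooperation, then loses 16−10 = 6 per period forever once punishment starts.
Gain: 5(1 + β + … + β^3); loss: 6·β^4/(1−β).
No profitable deviation ⇔ 5(1−β^4) ≤ 6·β^4, i.e. β^4 ≥ 5/(5+6) = 5/11.
Hence β ≥ (5/11)^(1/4) ≈ 0.821.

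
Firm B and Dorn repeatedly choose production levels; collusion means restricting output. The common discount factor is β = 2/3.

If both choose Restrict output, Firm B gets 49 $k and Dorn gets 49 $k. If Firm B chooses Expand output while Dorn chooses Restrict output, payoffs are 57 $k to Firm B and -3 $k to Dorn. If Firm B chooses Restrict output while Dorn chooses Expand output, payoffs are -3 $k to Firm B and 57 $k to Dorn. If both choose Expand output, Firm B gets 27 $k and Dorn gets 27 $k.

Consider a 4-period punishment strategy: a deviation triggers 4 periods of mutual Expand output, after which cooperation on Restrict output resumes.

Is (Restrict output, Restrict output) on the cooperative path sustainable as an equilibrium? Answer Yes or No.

Yes

IC: β+…+β^4 ≥ (57−49)/(49−27) = 4/11.
At β = 2/3: partial sum = 1.6049 ≥ 0.3636. Cooperation sustainable.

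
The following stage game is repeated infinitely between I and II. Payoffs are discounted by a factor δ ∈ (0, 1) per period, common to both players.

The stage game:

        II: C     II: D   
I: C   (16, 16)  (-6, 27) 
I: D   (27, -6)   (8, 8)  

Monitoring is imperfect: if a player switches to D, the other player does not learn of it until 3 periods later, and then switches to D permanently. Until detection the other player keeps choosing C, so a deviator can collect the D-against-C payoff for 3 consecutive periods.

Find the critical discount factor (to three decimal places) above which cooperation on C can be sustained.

Deviating for the 3 undetected periods gains 27−16 = 11 per period over cooperation, then loses 16−8 = 8 per period forever once punishment starts.
Gain: 11(1 + δ + … + δ^2); loss: 8·δ^3/(1−δ).
No profitable deviation ⇔ 11(1−δ^3) ≤ 8·δ^3, i.e. δ^3 ≥ 11/(11+8) = 11/19.
Hence δ ≥ (11/19)^(1/3) ≈ 0.833.

0.833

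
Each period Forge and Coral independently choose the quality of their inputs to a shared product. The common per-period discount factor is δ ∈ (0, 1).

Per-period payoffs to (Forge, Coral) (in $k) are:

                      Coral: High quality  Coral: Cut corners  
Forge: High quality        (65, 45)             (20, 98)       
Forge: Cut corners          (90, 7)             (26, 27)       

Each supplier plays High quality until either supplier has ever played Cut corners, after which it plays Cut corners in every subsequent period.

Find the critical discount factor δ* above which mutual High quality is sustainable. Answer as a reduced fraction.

53/71

Forge's threshold: (90−65)/(90−26) = 25/64.
Coral's threshold: (98−45)/(98−27) = 53/71.
25/64 < 53/71, so Coral binds and δ* = 53/71.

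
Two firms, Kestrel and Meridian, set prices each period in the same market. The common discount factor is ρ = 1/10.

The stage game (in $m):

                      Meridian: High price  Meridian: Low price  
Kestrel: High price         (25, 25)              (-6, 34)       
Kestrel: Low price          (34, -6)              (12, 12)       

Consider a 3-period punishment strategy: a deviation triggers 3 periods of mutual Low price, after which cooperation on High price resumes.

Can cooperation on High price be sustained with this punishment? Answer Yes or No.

Comparing payoff streams over the 4 periods until play realigns: cooperate → 25(1+ρ+…+ρ^3); deviate → 34 + 12(ρ+…+ρ^3).
Cooperation is sustained iff (25−12)(ρ+…+ρ^3) ≥ 34−25.
ρ+…+ρ^3 = 1/10·(1−(1/10)^3)/(1−1/10) = 0.1110, and (34−25)/(25−12) = 0.6923.
0.1110 < 0.6923, so cooperation is not sustainable.

No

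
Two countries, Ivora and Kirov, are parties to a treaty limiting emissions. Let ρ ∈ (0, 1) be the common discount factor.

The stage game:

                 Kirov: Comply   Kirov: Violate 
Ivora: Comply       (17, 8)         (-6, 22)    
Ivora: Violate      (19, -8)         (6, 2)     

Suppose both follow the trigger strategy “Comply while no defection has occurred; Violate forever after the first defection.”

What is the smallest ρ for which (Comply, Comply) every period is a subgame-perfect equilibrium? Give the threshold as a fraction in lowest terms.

Ivora: cooperation gives 17 each period; deviation gives 19 once then 6 forever.
  17/(1−ρ) ≥ 19 + 6ρ/(1−ρ) ⇒ ρ ≥ 2/13.
Kirov: cooperation gives 8 each period; deviation gives 22 once then 2 forever.
  ρ ≥ 14/20 = 7/10.
Both must hold, so the binding constraint is Kirov's: ρ ≥ 7/10.

7/10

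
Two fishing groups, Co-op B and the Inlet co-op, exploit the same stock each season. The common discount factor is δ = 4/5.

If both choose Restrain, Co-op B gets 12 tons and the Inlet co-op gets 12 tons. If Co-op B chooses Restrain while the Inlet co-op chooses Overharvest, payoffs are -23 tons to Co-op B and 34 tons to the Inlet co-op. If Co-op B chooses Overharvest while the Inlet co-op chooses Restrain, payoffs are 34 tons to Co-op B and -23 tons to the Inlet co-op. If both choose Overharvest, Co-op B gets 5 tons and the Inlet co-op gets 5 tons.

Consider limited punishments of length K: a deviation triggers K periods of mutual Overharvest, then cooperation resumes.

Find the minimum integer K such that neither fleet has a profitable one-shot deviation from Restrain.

7

Need Σ_{k=1}^{K} δ^k ≥ (34−12)/(12−5) = 3.1429 at δ = 4/5.
At K = 6 the sum is 2.9514 < 3.1429; at K = 7 it is 3.1611 ≥ 3.1429.
So the minimum punishment length is K = 7.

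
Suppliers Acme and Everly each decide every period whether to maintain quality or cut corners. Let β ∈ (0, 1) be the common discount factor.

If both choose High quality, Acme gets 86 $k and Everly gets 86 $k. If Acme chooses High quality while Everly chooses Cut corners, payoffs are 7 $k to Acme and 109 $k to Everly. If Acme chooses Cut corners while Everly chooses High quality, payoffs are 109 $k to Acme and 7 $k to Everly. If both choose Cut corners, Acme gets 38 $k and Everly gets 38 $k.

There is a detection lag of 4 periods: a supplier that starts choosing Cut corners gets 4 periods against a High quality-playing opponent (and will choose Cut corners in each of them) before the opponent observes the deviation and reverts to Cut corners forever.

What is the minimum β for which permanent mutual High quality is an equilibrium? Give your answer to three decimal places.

A deviator earns 109 for 4 periods, then 38 forever; cooperating earns 86 forever. Multiplying the IC by (1−β):
86 ≥ 109(1−β^4) + 38β^4, so 71·β^4 ≥ 23 and β^4 ≥ 23/71.
β ≥ (23/71)^(1/4) ≈ 0.754.

0.754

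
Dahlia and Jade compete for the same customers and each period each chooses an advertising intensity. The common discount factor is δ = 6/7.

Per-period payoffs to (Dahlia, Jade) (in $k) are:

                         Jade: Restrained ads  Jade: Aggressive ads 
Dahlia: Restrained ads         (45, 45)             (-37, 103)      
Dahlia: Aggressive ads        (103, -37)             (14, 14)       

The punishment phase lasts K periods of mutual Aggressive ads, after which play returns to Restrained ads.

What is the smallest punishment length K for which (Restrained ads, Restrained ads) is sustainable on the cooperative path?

Need Σ_{k=1}^{K} δ^k ≥ (103−45)/(45−14) = 1.8710 at δ = 6/7.
At K = 2 the sum is 1.5918 < 1.8710; at K = 3 it is 2.2216 ≥ 1.8710.
So the minimum punishment length is K = 3.

3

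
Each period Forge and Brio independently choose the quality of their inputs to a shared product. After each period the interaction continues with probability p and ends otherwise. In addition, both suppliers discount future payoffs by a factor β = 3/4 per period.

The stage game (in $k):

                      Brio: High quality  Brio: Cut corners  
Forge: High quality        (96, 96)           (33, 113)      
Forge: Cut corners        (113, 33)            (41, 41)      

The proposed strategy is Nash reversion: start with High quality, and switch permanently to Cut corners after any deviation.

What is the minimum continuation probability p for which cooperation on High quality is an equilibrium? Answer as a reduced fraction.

Expected continuation weight on next period's payoff is β·p = 3/4·p, which plays the role of the discount factor.
Cooperation requires 3/4·p ≥ (113−96)/(113−41) = 17/72, hence p ≥ 17/54.

17/54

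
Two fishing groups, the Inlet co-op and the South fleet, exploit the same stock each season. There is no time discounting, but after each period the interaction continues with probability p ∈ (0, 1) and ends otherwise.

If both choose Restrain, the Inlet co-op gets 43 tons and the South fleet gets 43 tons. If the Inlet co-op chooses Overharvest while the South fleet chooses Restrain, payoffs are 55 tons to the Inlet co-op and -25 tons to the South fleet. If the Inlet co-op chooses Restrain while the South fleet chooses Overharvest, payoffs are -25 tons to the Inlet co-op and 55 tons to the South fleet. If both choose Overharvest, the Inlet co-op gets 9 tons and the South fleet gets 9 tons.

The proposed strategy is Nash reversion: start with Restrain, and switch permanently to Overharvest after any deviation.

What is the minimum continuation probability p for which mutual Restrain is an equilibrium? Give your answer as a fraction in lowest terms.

6/23

Expected cooperation value is 43 + p·43 + p²·43 + … = 43/(1−p); deviation gives 55 + p·9/(1−p).
43 ≥ 55(1−p) + 9p ⇒ 46p ≥ 12 ⇒ p ≥ 12/46 = 6/23.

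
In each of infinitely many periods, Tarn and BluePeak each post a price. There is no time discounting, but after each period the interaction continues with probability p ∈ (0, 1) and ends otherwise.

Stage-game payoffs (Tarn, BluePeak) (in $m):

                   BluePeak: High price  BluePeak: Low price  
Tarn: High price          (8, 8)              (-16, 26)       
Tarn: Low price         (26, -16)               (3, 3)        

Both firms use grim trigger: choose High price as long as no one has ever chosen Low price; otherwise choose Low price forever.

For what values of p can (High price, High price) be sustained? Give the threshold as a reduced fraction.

18/23

With no time discounting, the continuation probability p plays the role of the discount factor.
Grim-trigger IC: 8/(1−p) ≥ 26 + 3p/(1−p) ⇒ p ≥ (26−8)/(26−3) = 18/23.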